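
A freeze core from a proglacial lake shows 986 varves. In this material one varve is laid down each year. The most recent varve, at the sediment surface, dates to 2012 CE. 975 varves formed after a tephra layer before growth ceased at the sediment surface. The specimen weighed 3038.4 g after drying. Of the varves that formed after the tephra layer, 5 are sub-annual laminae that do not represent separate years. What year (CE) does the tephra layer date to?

975 varves formed after the tephra layer.
975 − 5 false = 970 true varves after the tephra layer.
2012 − 970 = 1042 CE.

1042 CE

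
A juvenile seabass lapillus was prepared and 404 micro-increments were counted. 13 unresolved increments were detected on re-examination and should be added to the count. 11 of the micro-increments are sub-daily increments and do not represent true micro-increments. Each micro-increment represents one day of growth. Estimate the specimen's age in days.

True micro-increment count = 404 − 11 + 13 = 406.
At one micro-increment per day, that is 406 days.

406 d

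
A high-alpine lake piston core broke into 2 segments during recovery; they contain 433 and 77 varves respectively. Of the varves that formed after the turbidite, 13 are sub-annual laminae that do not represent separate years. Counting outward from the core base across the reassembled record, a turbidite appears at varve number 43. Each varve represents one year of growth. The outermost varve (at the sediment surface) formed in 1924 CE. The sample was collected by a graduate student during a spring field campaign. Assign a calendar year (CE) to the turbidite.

1470 CE

Total varves = 433 + 77 = 510.
510 − 43 = 467 varves lie beyond the turbidite toward the sediment surface.
467 − 13 false = 454 true varves after the turbidite.
Counting back 454 years from 1924 CE places the turbidite in 1924 − 454 = 1470 CE.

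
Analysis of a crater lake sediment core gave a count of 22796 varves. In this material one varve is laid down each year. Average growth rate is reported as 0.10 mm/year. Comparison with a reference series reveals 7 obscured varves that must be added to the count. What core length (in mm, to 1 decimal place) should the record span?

After corrections the count is 22796 + 7 = 22803 varves.
Length ≈ 0.10 × 22803 = 2280.3 mm.

2280.3 mm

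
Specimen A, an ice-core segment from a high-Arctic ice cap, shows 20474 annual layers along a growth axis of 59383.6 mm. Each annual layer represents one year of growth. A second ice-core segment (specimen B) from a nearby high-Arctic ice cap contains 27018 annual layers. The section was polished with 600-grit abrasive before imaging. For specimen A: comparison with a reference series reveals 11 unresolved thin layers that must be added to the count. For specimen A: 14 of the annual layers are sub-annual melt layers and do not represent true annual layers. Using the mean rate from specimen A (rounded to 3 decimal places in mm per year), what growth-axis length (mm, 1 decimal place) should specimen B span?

78379.2 mm

Specimen A: correcting the raw count gives 20474 − 14 + 11 = 20471 true annual layers.
A: 59383.6 mm over 20471 years gives 59383.6 / 20471 ≈ 2.901 mm/yr.
For B, 2.901 mm/year × 27018 years = 78379.2 mm.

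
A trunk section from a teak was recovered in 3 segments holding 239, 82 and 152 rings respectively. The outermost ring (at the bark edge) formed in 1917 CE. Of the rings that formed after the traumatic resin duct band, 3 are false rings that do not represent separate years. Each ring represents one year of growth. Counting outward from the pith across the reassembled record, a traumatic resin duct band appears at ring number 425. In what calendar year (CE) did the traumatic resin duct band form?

Total rings = 239 + 82 + 152 = 473.
The traumatic resin duct band sits at ring 425 from the pith, so 473 − 425 = 48 rings formed after it.
Removing the 3 false rings leaves 48 − 3 = 45 true rings beyond the traumatic resin duct band.
The ring at the bark edge is 1917 CE, so the traumatic resin duct band dates to 1917 − 45 = 1872 CE.

1872 CE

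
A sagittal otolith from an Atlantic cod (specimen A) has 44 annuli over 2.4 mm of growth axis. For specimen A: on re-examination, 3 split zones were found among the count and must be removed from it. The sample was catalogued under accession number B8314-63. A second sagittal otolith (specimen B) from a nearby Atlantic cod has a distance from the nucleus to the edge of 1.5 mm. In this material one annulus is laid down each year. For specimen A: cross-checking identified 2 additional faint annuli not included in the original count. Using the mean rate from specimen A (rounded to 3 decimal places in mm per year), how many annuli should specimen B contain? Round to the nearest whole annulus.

Specimen A: after corrections the count is 44 − 3 + 2 = 43 annuli.
A: 2.4 mm over 43 years gives 2.4 / 43 ≈ 0.056 mm/yr.
Specimen B: 1.5 mm / 0.056 mm per year = 26.79 years ≈ 27 annuli.

27 annuli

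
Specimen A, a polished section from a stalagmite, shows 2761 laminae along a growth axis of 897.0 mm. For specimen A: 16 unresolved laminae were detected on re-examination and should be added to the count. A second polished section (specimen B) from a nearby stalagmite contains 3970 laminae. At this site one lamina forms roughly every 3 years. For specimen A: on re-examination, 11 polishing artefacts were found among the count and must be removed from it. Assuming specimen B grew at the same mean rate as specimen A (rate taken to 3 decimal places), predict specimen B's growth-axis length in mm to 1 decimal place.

Specimen A: after corrections the count is 2761 − 11 + 16 = 2766 laminae.
Specimen A: multiplying by 3 years per lamina: 2766 × 3 = 8298 years.
A: Mean rate = 897.0 mm / 8298 years ≈ 0.108 mm per year.
Specimen B: multiplying by 3 years per lamina: 3970 × 3 = 11910 years. B's length ≈ 0.108 × 11910 = 1286.3 mm.

1286.3 mm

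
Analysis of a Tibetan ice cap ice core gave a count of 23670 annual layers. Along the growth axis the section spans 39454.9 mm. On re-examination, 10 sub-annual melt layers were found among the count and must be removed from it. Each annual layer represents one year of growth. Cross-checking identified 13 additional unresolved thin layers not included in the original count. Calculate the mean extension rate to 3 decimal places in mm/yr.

True annual layer count = 23670 − 10 + 13 = 23673.
Extension rate ≈ 39454.9 / 23673 = 1.667 mm/yr.

1.667 mm/yr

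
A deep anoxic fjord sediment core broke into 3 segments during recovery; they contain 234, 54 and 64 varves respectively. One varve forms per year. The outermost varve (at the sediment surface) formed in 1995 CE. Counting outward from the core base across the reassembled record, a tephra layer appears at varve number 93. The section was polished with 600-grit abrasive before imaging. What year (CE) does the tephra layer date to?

Total varves = 234 + 54 + 64 = 352.
352 − 93 = 259 varves lie beyond the tephra layer toward the sediment surface.
1995 − 259 = 1736 CE.

1736 CE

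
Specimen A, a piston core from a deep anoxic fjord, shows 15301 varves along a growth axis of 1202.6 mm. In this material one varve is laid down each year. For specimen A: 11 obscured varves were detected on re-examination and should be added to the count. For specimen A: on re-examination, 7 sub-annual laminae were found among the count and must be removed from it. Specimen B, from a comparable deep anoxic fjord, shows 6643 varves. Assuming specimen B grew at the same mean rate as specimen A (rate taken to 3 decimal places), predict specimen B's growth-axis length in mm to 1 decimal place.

Specimen A: adjusted count: 15301 − 7 + 11 = 15305 varves.
A: Extension rate ≈ 1202.6 / 15305 = 0.079 mm/yr.
B's length ≈ 0.079 × 6643 = 524.8 mm.

524.8 mm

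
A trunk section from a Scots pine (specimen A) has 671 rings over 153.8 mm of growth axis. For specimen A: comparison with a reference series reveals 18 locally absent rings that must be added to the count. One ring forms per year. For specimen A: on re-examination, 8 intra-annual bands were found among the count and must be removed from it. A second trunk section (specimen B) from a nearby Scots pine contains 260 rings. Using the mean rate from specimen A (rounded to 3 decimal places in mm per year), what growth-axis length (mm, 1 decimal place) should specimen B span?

Specimen A: true ring count = 671 − 8 + 18 = 681.
A: 153.8 mm over 681 years gives 153.8 / 681 ≈ 0.226 mm/year.
B's length ≈ 0.226 × 260 = 58.8 mm.

58.8 mm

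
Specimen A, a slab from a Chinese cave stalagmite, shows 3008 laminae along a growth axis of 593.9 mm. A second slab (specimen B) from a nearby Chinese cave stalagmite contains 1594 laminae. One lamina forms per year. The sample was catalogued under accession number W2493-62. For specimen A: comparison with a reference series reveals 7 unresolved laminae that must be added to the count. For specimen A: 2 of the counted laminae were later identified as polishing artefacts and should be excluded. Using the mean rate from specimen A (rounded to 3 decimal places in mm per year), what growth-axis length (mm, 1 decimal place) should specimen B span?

314.0 mm

Specimen A: adjusted count: 3008 − 2 + 7 = 3013 laminae.
A: Extension rate ≈ 593.9 / 3013 = 0.197 mm per year.
For B, 0.197 mm/year × 1594 years = 314.0 mm.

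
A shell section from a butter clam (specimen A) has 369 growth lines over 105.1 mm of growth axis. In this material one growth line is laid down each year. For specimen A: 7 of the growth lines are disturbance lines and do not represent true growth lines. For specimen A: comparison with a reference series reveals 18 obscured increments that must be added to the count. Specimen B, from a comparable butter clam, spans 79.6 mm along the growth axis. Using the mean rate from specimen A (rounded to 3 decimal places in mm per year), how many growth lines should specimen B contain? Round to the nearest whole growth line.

Specimen A: true growth line count = 369 − 7 + 18 = 380.
A: 105.1 mm over 380 years gives 105.1 / 380 ≈ 0.277 mm per year.
B spans 79.6 / 0.277 = 287.36 years ≈ 287 growth lines.

287 growth lines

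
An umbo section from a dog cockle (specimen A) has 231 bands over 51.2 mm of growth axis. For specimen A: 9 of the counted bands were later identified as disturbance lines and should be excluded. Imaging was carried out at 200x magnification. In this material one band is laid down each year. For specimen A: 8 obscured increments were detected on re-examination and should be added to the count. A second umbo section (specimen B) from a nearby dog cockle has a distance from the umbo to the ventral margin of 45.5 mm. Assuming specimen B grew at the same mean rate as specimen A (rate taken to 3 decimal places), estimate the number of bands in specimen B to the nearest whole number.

204 bands

Specimen A: correcting the raw count gives 231 − 9 + 8 = 230 true bands.
A: Mean rate = 51.2 mm / 230 years ≈ 0.223 mm per year.
For B, 45.5 / 0.223 = 204.04 years ≈ 204 bands.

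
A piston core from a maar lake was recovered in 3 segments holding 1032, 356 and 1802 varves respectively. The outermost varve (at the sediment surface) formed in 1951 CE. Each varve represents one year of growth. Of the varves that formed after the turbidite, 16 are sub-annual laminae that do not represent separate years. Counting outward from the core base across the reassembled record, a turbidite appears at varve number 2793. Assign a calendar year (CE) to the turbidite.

Total varves = 1032 + 356 + 1802 = 3190.
The turbidite sits at varve 2793 from the core base, so 3190 − 2793 = 397 varves formed after it.
397 − 16 false = 381 true varves after the turbidite.
The varve at the sediment surface is 1951 CE, so the turbidite dates to 1951 − 381 = 1570 CE.

1570 CE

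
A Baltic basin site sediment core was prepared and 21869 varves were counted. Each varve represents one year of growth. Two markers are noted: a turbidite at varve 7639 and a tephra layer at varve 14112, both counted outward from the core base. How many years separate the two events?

Separation: 14112 − 7639 = 6473 varves.
At one varve per year, 6473 years elapsed between them.

6473 years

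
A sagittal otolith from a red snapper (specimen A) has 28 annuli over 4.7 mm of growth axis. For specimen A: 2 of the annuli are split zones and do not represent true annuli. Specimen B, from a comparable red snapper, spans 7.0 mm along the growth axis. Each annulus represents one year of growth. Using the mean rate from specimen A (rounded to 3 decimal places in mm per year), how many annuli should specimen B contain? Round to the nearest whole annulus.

39 annuli

Specimen A: after corrections the count is 28 − 2 = 26 annuli.
A: Mean rate = 4.7 mm / 26 years ≈ 0.181 mm/yr.
Specimen B: 7.0 mm / 0.181 mm per year = 38.67 years ≈ 39 annuli.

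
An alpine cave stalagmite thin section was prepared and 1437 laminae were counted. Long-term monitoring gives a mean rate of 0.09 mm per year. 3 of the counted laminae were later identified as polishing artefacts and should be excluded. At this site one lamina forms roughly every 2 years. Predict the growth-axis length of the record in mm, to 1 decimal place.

Adjusted count: 1437 − 3 = 1434 laminae.
At 2 years per lamina, 1434 × 2 = 2868 years.
2868 years at 0.09 mm/year gives 0.09 × 2868 = 258.1 mm.

258.1 mm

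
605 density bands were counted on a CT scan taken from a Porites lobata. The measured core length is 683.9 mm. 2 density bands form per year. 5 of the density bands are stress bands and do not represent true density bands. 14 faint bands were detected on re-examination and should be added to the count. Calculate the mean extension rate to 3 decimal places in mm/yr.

Adjusted count: 605 − 5 + 14 = 614 density bands.
614 density bands at 2 per year is 614 / 2 = 307 years.
683.9 mm over 307 years gives 683.9 / 307 ≈ 2.228 mm/yr.

2.228 mm/yr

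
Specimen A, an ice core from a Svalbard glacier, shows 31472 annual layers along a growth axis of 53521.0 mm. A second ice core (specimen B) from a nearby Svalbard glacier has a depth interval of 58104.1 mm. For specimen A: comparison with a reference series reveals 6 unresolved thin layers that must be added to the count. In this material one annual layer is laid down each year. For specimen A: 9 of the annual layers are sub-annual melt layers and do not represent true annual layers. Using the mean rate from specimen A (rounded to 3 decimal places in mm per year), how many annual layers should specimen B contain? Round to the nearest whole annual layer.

34159 annual layers

Specimen A: adjusted count: 31472 − 9 + 6 = 31469 annual layers.
A: Extension rate ≈ 53521.0 / 31469 = 1.701 mm per year.
Specimen B: 58104.1 mm / 1.701 mm per year = 34158.79 years ≈ 34159 annual layers.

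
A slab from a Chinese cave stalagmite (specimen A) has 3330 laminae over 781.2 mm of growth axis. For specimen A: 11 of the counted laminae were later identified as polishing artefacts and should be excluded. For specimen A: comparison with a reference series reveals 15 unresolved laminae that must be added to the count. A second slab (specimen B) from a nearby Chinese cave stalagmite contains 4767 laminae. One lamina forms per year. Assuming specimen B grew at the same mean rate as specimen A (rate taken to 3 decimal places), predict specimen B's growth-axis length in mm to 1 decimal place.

Specimen A: true lamina count = 3330 − 11 + 15 = 3334.
A: Extension rate ≈ 781.2 / 3334 = 0.234 mm/yr.
B's length ≈ 0.234 × 4767 = 1115.5 mm.

1115.5 mm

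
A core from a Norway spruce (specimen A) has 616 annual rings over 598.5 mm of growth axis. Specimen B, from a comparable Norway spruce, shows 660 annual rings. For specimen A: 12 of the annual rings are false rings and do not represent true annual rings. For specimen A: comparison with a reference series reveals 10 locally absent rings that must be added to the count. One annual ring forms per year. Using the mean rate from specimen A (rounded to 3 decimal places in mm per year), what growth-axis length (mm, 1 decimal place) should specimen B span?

Specimen A: after corrections the count is 616 − 12 + 10 = 614 annual rings.
A: 598.5 mm over 614 years gives 598.5 / 614 ≈ 0.975 mm/yr.
Length of B = 0.975 × 660 = 643.5 mm.

643.5 mm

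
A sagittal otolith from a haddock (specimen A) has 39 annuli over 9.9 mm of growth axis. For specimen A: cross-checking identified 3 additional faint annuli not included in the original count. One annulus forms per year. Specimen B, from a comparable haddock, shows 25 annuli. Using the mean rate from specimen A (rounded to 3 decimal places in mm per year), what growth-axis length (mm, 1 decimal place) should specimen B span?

5.9 mm

Specimen A: true annulus count = 39 + 3 = 42.
A: 9.9 mm over 42 years gives 9.9 / 42 ≈ 0.236 mm per year.
B's length ≈ 0.236 × 25 = 5.9 mm.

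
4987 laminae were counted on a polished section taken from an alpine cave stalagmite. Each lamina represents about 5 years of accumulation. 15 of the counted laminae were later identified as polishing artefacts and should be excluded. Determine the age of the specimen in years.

True lamina count = 4987 − 15 = 4972.
Multiplying by 5 years per lamina: 4972 × 5 = 24860 years.

24860 yr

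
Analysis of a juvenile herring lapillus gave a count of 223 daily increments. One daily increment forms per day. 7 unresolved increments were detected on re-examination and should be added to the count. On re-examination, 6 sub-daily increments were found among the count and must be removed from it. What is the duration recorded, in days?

224 days

Adjusted count: 223 − 6 + 7 = 224 daily increments.
At one daily increment per day, that is 224 days.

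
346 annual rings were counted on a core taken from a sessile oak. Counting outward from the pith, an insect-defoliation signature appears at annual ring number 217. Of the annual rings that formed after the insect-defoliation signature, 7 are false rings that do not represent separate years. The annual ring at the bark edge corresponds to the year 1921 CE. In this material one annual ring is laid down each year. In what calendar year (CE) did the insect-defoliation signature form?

1799 CE

The insect-defoliation signature sits at annual ring 217 from the pith, so 346 − 217 = 129 annual rings formed after it.
Removing the 7 false annual rings leaves 129 − 7 = 122 true annual rings beyond the insect-defoliation signature.
Counting back 122 years from 1921 CE places the insect-defoliation signature in 1921 − 122 = 1799 CE.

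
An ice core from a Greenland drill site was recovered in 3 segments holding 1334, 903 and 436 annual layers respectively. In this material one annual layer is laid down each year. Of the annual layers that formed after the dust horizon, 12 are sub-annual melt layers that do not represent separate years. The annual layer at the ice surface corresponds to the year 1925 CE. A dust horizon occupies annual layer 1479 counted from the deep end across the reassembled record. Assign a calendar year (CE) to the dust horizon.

Total annual layers = 1334 + 903 + 436 = 2673.
The dust horizon sits at annual layer 1479 from the deep end, so 2673 − 1479 = 1194 annual layers formed after it.
Excluding 12 false annual layers: 1194 − 12 = 1182.
1925 − 1182 = 743 CE.

743 CE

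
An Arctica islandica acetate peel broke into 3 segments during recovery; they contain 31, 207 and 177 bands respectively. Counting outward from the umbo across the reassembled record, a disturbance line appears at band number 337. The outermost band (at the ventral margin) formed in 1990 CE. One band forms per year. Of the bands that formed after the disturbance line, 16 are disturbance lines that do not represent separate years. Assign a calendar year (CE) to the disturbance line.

Total bands = 31 + 207 + 177 = 415.
Between band 337 and the ventral margin there are 415 − 337 = 78 bands.
Excluding 16 false bands: 78 − 16 = 62.
1990 − 62 = 1928 CE.

1928 CE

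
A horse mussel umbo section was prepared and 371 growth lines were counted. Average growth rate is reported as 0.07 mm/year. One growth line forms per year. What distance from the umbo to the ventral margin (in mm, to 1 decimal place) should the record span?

371 years of growth are recorded.
Length ≈ 0.07 × 371 = 26.0 mm.

26.0 mm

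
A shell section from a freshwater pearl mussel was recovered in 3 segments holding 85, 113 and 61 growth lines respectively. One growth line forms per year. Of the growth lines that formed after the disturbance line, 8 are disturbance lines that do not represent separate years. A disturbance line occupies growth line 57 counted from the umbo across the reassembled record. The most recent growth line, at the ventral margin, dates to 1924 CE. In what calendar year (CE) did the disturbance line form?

Total growth lines = 85 + 113 + 61 = 259.
The disturbance line sits at growth line 57 from the umbo, so 259 − 57 = 202 growth lines formed after it.
Excluding 8 false growth lines: 202 − 8 = 194.
1924 − 194 = 1730 CE.

1730 CE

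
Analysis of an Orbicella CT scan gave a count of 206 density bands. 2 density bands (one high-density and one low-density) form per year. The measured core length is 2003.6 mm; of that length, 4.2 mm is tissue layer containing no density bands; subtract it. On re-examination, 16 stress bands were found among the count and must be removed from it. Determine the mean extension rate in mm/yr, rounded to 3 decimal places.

Correcting the raw count gives 206 − 16 = 190 true density bands.
Dividing by 2 density bands per year: 190 / 2 = 95 years.
Net length = 2003.6 − 4.2 = 1999.4 mm.
Mean rate = 1999.4 mm / 95 years ≈ 21.046 mm/yr.

21.046 mm/yr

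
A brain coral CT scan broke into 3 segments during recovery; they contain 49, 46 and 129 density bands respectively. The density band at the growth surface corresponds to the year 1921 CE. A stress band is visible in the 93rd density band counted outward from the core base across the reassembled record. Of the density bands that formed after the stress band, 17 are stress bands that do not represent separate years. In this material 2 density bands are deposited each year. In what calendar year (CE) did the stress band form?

Total density bands = 49 + 46 + 129 = 224.
The stress band sits at density band 93 from the core base, so 224 − 93 = 131 density bands formed after it.
Removing the 17 false density bands leaves 131 − 17 = 114 true density bands beyond the stress band.
114 density bands at 2 per year is 114 / 2 = 57 years.
1921 − 57 = 1864 CE.

1864 CE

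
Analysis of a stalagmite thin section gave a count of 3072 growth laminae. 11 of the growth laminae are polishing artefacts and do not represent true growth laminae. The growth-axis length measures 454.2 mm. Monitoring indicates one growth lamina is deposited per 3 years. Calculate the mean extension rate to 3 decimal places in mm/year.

0.049 mm/year

Adjusted count: 3072 − 11 = 3061 growth laminae.
At 3 years per growth lamina, 3061 × 3 = 9183 years.
Mean rate = 454.2 mm / 9183 years ≈ 0.049 mm/year.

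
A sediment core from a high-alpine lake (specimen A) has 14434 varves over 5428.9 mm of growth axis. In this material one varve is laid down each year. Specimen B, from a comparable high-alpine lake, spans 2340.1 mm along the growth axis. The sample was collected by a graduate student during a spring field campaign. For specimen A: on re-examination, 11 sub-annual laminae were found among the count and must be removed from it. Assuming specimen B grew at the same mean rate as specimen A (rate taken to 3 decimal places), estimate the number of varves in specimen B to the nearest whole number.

6224 varves

Specimen A: correcting the raw count gives 14434 − 11 = 14423 true varves.
A: Extension rate ≈ 5428.9 / 14423 = 0.376 mm/year.
B spans 2340.1 / 0.376 = 6223.67 years ≈ 6224 varves.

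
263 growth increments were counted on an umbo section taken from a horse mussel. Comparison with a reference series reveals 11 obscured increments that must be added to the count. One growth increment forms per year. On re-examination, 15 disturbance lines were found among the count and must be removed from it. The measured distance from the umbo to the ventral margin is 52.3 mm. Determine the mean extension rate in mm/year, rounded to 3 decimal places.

Adjusted count: 263 − 15 + 11 = 259 growth increments.
Mean rate = 52.3 mm / 259 years ≈ 0.202 mm/year.

0.202 mm/year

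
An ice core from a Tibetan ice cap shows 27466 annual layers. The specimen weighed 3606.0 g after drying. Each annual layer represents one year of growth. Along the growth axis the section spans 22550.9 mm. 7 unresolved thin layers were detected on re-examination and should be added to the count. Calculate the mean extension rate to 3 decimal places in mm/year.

0.821 mm/year

True annual layer count = 27466 + 7 = 27473.
Extension rate ≈ 22550.9 / 27473 = 0.821 mm/year.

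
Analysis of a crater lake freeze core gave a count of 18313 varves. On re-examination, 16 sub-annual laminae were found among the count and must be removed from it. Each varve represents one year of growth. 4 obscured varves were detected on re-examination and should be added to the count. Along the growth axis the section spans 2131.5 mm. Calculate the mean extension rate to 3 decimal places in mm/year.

0.116 mm/year

After corrections the count is 18313 − 16 + 4 = 18301 varves.
Extension rate ≈ 2131.5 / 18301 = 0.116 mm/year.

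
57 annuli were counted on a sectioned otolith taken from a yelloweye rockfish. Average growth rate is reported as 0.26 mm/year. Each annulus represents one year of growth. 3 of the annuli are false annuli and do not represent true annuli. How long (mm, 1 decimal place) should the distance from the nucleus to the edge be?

14.0 mm

Correcting the raw count gives 57 − 3 = 54 true annuli.
Predicted length = 0.26 mm/year × 54 years = 14.0 mm.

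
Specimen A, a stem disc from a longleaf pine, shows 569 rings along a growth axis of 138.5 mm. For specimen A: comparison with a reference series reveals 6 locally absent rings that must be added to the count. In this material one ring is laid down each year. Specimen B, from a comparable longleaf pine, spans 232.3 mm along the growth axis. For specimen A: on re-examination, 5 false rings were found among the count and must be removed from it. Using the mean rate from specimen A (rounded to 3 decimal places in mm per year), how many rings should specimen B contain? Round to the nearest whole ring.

956 rings

Specimen A: true ring count = 569 − 5 + 6 = 570.
A: Extension rate ≈ 138.5 / 570 = 0.243 mm per year.
B spans 232.3 / 0.243 = 955.97 years ≈ 956 rings.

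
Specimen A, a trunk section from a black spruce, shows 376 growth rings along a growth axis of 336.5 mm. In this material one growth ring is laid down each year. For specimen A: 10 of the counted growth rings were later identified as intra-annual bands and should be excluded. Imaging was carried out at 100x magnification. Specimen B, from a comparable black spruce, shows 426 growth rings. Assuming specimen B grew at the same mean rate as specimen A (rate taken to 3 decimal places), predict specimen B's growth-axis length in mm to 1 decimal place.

Specimen A: adjusted count: 376 − 10 = 366 growth rings.
A: Extension rate ≈ 336.5 / 366 = 0.919 mm/year.
For B, 0.919 mm/year × 426 years = 391.5 mm.

391.5 mm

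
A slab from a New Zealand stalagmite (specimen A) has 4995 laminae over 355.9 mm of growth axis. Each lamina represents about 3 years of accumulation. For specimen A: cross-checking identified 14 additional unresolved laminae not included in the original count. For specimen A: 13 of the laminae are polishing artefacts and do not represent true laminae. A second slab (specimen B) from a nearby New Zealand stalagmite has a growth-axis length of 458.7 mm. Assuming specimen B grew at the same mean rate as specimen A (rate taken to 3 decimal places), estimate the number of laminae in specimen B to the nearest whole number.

Specimen A: true lamina count = 4995 − 13 + 14 = 4996.
Specimen A: at 3 years per lamina, 4996 × 3 = 14988 years.
A: 355.9 mm over 14988 years gives 355.9 / 14988 ≈ 0.024 mm/year.
B spans 458.7 / 0.024 = 19112.50 years; at 3 years per lamina that is 19112.50 / 3 ≈ 6371 laminae.

6371 laminae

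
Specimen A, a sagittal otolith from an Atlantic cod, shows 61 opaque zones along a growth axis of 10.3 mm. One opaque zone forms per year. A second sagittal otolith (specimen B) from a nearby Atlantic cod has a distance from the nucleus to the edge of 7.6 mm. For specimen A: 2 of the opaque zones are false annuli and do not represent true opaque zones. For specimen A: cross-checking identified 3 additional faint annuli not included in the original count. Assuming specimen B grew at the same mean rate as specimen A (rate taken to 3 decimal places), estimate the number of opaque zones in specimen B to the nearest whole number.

Specimen A: after corrections the count is 61 − 2 + 3 = 62 opaque zones.
A: Extension rate ≈ 10.3 / 62 = 0.166 mm per year.
For B, 7.6 / 0.166 = 45.78 years ≈ 46 opaque zones.

46 opaque zones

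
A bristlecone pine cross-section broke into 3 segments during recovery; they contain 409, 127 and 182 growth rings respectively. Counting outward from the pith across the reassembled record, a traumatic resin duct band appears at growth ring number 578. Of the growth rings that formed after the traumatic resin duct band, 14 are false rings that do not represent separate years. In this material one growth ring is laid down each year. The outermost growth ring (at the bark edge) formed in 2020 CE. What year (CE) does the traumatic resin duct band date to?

Total growth rings = 409 + 127 + 182 = 718.
Between growth ring 578 and the bark edge there are 718 − 578 = 140 growth rings.
Excluding 14 false growth rings: 140 − 14 = 126.
Counting back 126 years from 2020 CE places the traumatic resin duct band in 2020 − 126 = 1894 CE.

1894 CE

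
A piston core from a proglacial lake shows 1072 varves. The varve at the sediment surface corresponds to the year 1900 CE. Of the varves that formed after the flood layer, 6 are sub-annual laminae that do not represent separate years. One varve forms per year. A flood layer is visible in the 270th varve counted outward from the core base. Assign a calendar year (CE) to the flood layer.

1104 CE

The flood layer sits at varve 270 from the core base, so 1072 − 270 = 802 varves formed after it.
802 − 6 false = 796 true varves after the flood layer.
1900 − 796 = 1104 CE.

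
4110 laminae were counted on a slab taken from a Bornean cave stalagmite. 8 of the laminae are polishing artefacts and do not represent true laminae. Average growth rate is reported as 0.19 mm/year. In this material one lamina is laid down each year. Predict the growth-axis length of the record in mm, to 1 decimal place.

779.4 mm

Adjusted count: 4110 − 8 = 4102 laminae.
Length ≈ 0.19 × 4102 = 779.4 mm.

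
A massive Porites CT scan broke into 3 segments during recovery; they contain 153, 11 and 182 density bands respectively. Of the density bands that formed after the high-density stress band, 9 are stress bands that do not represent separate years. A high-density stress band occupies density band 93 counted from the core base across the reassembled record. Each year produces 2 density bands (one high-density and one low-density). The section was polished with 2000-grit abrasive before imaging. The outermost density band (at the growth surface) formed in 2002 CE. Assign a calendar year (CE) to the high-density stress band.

1880 CE

Total density bands = 153 + 11 + 182 = 346.
The high-density stress band sits at density band 93 from the core base, so 346 − 93 = 253 density bands formed after it.
Excluding 9 false density bands: 253 − 9 = 244.
With 2 density bands per year, 244 / 2 = 122 years.
2002 − 122 = 1880 CE.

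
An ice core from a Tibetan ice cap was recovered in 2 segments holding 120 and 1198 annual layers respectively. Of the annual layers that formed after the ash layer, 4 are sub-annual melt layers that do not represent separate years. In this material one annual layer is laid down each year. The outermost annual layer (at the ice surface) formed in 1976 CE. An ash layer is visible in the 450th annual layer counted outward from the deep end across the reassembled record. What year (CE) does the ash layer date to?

1112 CE

Total annual layers = 120 + 1198 = 1318.
Between annual layer 450 and the ice surface there are 1318 − 450 = 868 annual layers.
868 − 4 false = 864 true annual layers after the ash layer.
Counting back 864 years from 1976 CE places the ash layer in 1976 − 864 = 1112 CE.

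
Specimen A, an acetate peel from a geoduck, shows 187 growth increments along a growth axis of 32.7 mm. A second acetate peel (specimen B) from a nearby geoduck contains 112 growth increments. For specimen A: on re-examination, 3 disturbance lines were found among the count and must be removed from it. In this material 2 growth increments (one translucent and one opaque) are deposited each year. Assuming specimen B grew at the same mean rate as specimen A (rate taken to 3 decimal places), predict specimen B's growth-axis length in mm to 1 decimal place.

19.9 mm

Specimen A: after corrections the count is 187 − 3 = 184 growth increments.
Specimen A: 184 growth increments at 2 per year is 184 / 2 = 92 years.
A: Extension rate ≈ 32.7 / 92 = 0.355 mm/year.
Specimen B: with 2 growth increments per year, 112 / 2 = 56 years. For B, 0.355 mm/year × 56 years = 19.9 mm.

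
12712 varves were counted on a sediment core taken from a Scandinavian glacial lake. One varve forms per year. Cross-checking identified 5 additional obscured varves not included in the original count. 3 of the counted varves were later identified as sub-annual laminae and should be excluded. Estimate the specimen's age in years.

12714 yr

Adjusted count: 12712 − 3 + 5 = 12714 varves.
At one varve per year, that is 12714 years.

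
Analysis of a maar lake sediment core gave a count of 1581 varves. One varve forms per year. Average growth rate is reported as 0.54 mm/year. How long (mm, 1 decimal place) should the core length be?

853.7 mm

The record spans 1581 years at 0.54 mm per year.
Predicted length = 0.54 mm/year × 1581 years = 853.7 mm.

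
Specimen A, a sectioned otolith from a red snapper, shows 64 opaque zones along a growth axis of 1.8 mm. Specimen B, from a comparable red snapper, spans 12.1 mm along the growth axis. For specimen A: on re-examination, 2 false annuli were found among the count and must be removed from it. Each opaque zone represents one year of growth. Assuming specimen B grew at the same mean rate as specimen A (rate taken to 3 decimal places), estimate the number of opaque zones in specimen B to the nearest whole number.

Specimen A: correcting the raw count gives 64 − 2 = 62 true opaque zones.
A: Mean rate = 1.8 mm / 62 years ≈ 0.029 mm/yr.
For B, 12.1 / 0.029 = 417.24 years ≈ 417 opaque zones.

417 opaque zones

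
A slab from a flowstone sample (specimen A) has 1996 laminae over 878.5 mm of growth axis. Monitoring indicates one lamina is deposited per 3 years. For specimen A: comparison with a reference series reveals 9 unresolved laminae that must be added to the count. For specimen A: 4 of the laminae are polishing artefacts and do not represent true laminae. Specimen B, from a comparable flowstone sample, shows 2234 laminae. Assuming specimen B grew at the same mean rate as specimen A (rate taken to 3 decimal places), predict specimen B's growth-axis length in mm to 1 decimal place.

Specimen A: correcting the raw count gives 1996 − 4 + 9 = 2001 true laminae.
Specimen A: multiplying by 3 years per lamina: 2001 × 3 = 6003 years.
A: Extension rate ≈ 878.5 / 6003 = 0.146 mm/yr.
Specimen B: multiplying by 3 years per lamina: 2234 × 3 = 6702 years. Length of B = 0.146 × 6702 = 978.5 mm.

978.5 mm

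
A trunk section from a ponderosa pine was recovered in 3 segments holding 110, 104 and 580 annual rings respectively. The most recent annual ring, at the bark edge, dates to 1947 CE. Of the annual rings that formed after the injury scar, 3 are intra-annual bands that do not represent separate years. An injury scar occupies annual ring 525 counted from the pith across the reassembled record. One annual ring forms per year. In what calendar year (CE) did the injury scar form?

Total annual rings = 110 + 104 + 580 = 794.
The injury scar sits at annual ring 525 from the pith, so 794 − 525 = 269 annual rings formed after it.
Excluding 3 false annual rings: 269 − 3 = 266.
1947 − 266 = 1681 CE.

1681 CE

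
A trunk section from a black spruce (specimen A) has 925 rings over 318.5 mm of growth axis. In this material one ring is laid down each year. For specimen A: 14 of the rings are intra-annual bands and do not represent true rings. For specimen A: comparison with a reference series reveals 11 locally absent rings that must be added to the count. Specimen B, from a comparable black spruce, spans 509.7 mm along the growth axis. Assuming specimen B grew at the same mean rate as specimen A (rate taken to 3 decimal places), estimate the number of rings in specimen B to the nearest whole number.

1477 rings

Specimen A: correcting the raw count gives 925 − 14 + 11 = 922 true rings.
A: 318.5 mm over 922 years gives 318.5 / 922 ≈ 0.345 mm/year.
For B, 509.7 / 0.345 = 1477.39 years ≈ 1477 rings.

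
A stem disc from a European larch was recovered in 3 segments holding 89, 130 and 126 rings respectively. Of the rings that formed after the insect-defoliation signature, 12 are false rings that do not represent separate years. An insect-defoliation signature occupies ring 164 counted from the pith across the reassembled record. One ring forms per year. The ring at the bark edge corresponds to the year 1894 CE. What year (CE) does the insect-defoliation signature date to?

1725 CE

Total rings = 89 + 130 + 126 = 345.
Between ring 164 and the bark edge there are 345 − 164 = 181 rings.
Removing the 12 false rings leaves 181 − 12 = 169 true rings beyond the insect-defoliation signature.
Counting back 169 years from 1894 CE places the insect-defoliation signature in 1894 − 169 = 1725 CE.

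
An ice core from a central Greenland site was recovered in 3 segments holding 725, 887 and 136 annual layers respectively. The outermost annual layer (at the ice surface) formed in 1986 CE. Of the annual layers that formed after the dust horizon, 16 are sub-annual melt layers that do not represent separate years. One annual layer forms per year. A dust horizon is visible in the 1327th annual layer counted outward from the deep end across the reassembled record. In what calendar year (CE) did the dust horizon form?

1581 CE

Total annual layers = 725 + 887 + 136 = 1748.
The dust horizon sits at annual layer 1327 from the deep end, so 1748 − 1327 = 421 annual layers formed after it.
421 − 16 false = 405 true annual layers after the dust horizon.
The annual layer at the ice surface is 1986 CE, so the dust horizon dates to 1986 − 405 = 1581 CE.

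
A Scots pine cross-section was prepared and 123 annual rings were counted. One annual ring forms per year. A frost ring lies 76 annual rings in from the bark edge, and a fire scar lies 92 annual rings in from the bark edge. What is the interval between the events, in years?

16 years

Separation: 92 − 76 = 16 annual rings.
One annual ring per year makes the interval 16 years.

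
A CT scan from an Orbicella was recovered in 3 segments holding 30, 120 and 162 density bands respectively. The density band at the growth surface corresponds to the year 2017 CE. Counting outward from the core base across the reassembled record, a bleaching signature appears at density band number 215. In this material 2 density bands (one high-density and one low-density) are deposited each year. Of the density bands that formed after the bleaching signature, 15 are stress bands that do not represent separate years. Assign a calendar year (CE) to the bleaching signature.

Total density bands = 30 + 120 + 162 = 312.
The bleaching signature sits at density band 215 from the core base, so 312 − 215 = 97 density bands formed after it.
Excluding 15 false density bands: 97 − 15 = 82.
With 2 density bands per year, 82 / 2 = 41 years.
2017 − 41 = 1976 CE.

1976 CE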